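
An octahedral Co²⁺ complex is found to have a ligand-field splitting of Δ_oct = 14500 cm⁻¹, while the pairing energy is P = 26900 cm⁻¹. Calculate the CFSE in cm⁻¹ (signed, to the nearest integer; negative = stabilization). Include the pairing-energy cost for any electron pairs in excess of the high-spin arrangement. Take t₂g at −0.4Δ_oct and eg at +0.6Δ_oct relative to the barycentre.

-11600

Co is in group 9, so Co²⁺ is d⁷ (9 − 2 = 7).
Since Δ_oct = 14500 cm⁻¹ < P = 26900 cm⁻¹, the complex adopts the high-spin configuration.
Filling d⁷ accordingly: t₂g⁵ eg².
Orbital CFSE = -0.8Δ_oct = -0.8 × 14500 = -11600 cm⁻¹.
High-spin has no excess pairs, so no pairing correction applies.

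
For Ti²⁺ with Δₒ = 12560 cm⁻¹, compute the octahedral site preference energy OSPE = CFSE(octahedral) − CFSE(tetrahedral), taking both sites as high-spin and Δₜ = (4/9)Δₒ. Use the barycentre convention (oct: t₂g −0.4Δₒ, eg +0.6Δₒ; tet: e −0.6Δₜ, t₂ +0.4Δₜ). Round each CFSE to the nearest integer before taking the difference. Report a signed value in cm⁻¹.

Ti sits in group 4; removing 2 electrons leaves Ti²⁺ with 4 − 2 = 2 d electrons.
In an octahedral site d² (HS) is t₂g² eg⁰, giving CFSE(oct) = -0.8Δₒ = -10048 cm⁻¹.
Tetrahedral: e² t₂⁰, CFSE = 2(−0.6) + 0(+0.4) = -1.2Δₜ = -1.2 × (4/9) × 12560 = -6699 cm⁻¹.
Subtracting, OSPE = -10048 − (-6699) = -3349 cm⁻¹.

-3349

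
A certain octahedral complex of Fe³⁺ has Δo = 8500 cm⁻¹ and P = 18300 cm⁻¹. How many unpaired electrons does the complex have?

5

Group 8 minus oxidation state +3 gives a d⁵ configuration for Fe³⁺.
With Δo < P the complex is high-spin.
Configuration: t₂g³ eg².
Unpaired electrons: 5.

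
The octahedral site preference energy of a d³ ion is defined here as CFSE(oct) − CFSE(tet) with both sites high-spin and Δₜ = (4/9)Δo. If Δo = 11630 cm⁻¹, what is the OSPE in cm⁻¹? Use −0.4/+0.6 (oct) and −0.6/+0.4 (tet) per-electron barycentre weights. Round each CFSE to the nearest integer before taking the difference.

-9821

Octahedral high-spin t2g^3 e_g^0: CFSE = -1.2 × 11630 = -13956 cm⁻¹.
Tetrahedral: e^2 t2^1, CFSE = 2(−0.6) + 1(+0.4) = -0.8Δₜ = -0.8 × (4/9) × 11630 = -4135 cm⁻¹.
Subtracting, OSPE = -13956 − (-4135) = -9821 cm⁻¹.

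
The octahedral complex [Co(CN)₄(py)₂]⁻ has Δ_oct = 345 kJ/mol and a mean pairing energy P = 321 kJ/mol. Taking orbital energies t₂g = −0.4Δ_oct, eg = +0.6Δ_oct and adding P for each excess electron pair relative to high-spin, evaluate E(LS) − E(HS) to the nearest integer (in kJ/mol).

Ligand charges: 4×(-1) from CN⁻ and 2×(+0) from py sum to -4; with overall charge -1, Co is +3.
Co³⁺: group 9, so d-count = 9 − 3 = 6.
High-spin: t₂g⁴ eg², CFSE = -0.4Δ_oct = -138 kJ/mol.
Low-spin: t₂g⁶ eg⁰, orbital CFSE = -2.4Δ_oct = -828 kJ/mol; plus 2 excess pairs × P = +642 kJ/mol; total -186 kJ/mol.
E(LS) − E(HS) = -186 − (-138) = -48 kJ/mol.

-48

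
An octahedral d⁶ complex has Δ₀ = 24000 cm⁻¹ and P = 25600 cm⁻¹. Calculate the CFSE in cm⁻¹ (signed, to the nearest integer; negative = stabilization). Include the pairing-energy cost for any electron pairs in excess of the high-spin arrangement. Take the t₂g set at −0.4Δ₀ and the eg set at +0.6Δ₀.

Since Δ₀ = 24000 cm⁻¹ < P = 25600 cm⁻¹, the complex adopts the high-spin configuration.
Configuration: t₂g⁴ eg².
Orbital CFSE = -0.4Δ₀ = -0.4 × 24000 = -9600 cm⁻¹.
High-spin has no excess pairs, so no pairing correction applies.

-9600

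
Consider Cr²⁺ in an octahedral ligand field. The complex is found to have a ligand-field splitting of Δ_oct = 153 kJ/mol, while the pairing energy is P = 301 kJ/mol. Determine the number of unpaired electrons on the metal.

Cr²⁺: group 6, so d-count = 6 − 2 = 4.
With Δ_oct < P the complex is high-spin.
That gives t₂g³ eg¹.
Unpaired electrons: 4.

4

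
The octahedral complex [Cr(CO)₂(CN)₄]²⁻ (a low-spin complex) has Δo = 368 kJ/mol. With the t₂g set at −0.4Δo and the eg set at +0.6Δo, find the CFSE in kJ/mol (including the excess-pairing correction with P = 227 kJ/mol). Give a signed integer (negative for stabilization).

-362

Ligand charges: 2×(+0) from CO and 4×(-1) from CN⁻ sum to -4; with overall charge -2, Cr is +2.
Group 6 minus oxidation state +2 gives a d⁴ configuration for Cr²⁺.
The d⁴ electrons fill as t₂g⁴ eg⁰.
Orbital CFSE = 4(-0.4) + 0(0.6) = -1.6Δo = -1.6 × 368 = -589 kJ/mol.
Relative to high-spin t₂g³ eg¹ (0 paired), the low-spin configuration has 1 additional pair, contributing +1 × 227 = +227 kJ/mol.
Overall CFSE = -589 + 227 = -362 kJ/mol.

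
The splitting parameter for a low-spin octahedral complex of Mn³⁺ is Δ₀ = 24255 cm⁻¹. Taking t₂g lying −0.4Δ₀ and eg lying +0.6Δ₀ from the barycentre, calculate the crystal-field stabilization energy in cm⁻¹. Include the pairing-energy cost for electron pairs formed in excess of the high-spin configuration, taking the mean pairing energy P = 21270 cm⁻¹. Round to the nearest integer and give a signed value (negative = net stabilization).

Group 7 minus oxidation state +3 gives a d⁴ configuration for Mn³⁺.
Configuration: t₂g⁴ eg⁰.
The orbital stabilization is -1.6Δ₀ = -1.6 × 24255 = -38808 cm⁻¹.
Relative to high-spin t₂g³ eg¹ (0 paired), the low-spin configuration has 1 additional pair, contributing +1 × 21270 = +21270 cm⁻¹.
Combining: -38808 + 21270 = -17538 cm⁻¹.

-17538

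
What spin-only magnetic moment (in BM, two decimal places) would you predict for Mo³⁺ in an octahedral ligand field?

3.87 BM

Mo sits in group 6; removing 3 electrons leaves Mo³⁺ with 6 − 3 = 3 d electrons.
For octahedral d³ the high- and low-spin configurations coincide.
Configuration: t₂g³ eg⁰ → 3 unpaired electrons.
μ(spin-only) = √[3(3+2)] = √15 ≈ 3.87 BM.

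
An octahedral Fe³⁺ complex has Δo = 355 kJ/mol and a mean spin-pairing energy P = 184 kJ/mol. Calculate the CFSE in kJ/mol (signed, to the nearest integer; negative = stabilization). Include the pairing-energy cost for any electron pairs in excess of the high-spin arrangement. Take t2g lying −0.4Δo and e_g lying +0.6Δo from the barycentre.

-342

Fe sits in group 8; removing 3 electrons leaves Fe³⁺ with 8 − 3 = 5 d electrons.
With Δo > P the complex is low-spin.
Configuration: t2g^5 e_g^0.
Orbital CFSE = -2.0Δo = -2.0 × 355 = -710 kJ/mol.
Excess pairs vs high-spin: 2 − 0 = 2; pairing cost = +368 kJ/mol.
Net CFSE = -710 + 368 = -342 kJ/mol.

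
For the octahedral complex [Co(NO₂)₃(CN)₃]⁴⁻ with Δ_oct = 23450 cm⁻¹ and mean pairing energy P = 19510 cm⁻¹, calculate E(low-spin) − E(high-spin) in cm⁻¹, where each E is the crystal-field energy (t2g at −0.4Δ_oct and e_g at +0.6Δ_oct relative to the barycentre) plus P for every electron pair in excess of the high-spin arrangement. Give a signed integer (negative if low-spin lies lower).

-3940

Ligand charges: 3×(-1) from NO₂⁻ and 3×(-1) from CN⁻ sum to -6; with overall charge -4, Co is +2.
Co²⁺: group 9, so d-count = 9 − 2 = 7.
High-spin d⁷ fills as t2g^5 e_g^2 with CFSE 5(−0.4) + 2(+0.6) = -0.8Δ_oct = -18760 cm⁻¹.
Low-spin t2g^6 e_g^1 gives -1.8Δ_oct = -42210 cm⁻¹, but forming 1 extra pair costs 1P = 19510 cm⁻¹, so E(LS) = -42210 + 19510 = -22700 cm⁻¹.
Thus E(LS) − E(HS) = -3940 cm⁻¹.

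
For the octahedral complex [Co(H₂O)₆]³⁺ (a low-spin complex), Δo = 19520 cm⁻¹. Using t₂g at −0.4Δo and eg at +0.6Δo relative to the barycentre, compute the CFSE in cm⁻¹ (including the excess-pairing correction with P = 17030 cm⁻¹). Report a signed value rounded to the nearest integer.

-12788

H₂O is neutral, so the +3 overall charge sits on Co: oxidation state +3.
Co sits in group 9; removing 3 electrons leaves Co³⁺ with 9 − 3 = 6 d electrons.
Electron filling gives t₂g⁶ eg⁰.
Orbital CFSE = 6(-0.4) + 0(0.6) = -2.4Δo = -2.4 × 19520 = -46848 cm⁻¹.
Pairing penalty: 3 pairs vs 1 in the high-spin reference → 2 extra × P = 34060 cm⁻¹.
Overall CFSE = -46848 + 34060 = -12788 cm⁻¹.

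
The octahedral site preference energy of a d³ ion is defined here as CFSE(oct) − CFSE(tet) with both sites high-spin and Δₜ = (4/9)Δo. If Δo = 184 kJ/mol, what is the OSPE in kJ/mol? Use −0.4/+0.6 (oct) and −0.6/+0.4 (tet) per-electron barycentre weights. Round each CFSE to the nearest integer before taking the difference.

-156

In an octahedral site d³ (HS) is t₂g³ eg⁰, giving CFSE(oct) = -1.2Δo = -221 kJ/mol.
In a tetrahedral site the filling is e² t₂¹: CFSE(tet) = -0.8Δₜ = -0.8 × (4/9)(184) = -65 kJ/mol.
Subtracting, OSPE = -221 − (-65) = -156 kJ/mol.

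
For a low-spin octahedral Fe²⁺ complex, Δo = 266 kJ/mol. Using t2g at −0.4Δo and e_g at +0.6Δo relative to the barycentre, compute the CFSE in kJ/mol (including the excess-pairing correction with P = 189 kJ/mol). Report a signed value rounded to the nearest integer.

Fe sits in group 8; removing 2 electrons leaves Fe²⁺ with 8 − 2 = 6 d electrons.
Electron filling gives t2g^6 e_g^0.
The orbital stabilization is -2.4Δo = -2.4 × 266 = -638 kJ/mol.
Pairing penalty: 3 pairs vs 1 in the high-spin reference → 2 extra × P = 378 kJ/mol.
Net CFSE = -638 + 378 = -260 kJ/mol.

-260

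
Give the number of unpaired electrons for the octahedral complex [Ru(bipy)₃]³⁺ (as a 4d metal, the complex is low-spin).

bipy is neutral, so the +3 overall charge sits on Ru: oxidation state +3.
Ru sits in group 8; removing 3 electrons leaves Ru³⁺ with 8 − 3 = 5 d electrons.
Configuration: t2g^5 e_g^0, giving 1 unpaired electron.

1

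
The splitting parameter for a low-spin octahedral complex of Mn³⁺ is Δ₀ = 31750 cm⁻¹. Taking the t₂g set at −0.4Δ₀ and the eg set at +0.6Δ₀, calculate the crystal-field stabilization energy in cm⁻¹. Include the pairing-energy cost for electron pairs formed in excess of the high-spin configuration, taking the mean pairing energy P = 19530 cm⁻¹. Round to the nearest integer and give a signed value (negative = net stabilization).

-31270

Mn sits in group 7; removing 3 electrons leaves Mn³⁺ with 7 − 3 = 4 d electrons.
The d⁴ electrons fill as t₂g⁴ eg⁰.
CFSE(orbital) = 4×(-0.4Δ₀) + 0×(0.6Δ₀) = -1.6Δ₀; with Δ₀ = 31750 cm⁻¹ that is -50800 cm⁻¹.
High-spin d⁴ would be t₂g³ eg¹ with 0 pairs; low-spin has 1, so 1 excess pair costs +1P = +19530 cm⁻¹.
Overall CFSE = -50800 + 19530 = -31270 cm⁻¹.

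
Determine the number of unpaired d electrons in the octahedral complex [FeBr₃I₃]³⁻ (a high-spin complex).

5

Ligand charges: 3×(-1) from Br⁻ and 3×(-1) from I⁻ sum to -6; with overall charge -3, Fe is +3.
Fe is in group 8, so Fe³⁺ is d⁵ (8 − 3 = 5).
Configuration: t₂g³ eg², giving 5 unpaired electrons.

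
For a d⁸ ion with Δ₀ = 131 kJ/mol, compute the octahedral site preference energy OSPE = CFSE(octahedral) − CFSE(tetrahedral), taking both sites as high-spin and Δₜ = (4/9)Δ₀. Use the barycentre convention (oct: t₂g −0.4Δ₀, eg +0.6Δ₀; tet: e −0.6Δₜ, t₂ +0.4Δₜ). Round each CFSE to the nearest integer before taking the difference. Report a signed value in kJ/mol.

In an octahedral site d⁸ (HS) is t2g^6 e_g^2, giving CFSE(oct) = -1.2Δ₀ = -157 kJ/mol.
Tetrahedral: e^4 t2^4, CFSE = 4(−0.6) + 4(+0.4) = -0.8Δₜ = -0.8 × (4/9) × 131 = -47 kJ/mol.
OSPE = -157 − (-47) = -110 kJ/mol.

-110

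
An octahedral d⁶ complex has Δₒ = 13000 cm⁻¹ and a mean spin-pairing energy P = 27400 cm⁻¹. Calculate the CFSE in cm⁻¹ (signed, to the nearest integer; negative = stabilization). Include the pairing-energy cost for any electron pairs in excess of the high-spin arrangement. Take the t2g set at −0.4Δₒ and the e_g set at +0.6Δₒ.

With Δₒ < P the complex is high-spin.
That gives t2g^4 e_g^2.
Orbital CFSE = -0.4Δₒ = -0.4 × 13000 = -5200 cm⁻¹.
High-spin has no excess pairs, so no pairing correction applies.

-5200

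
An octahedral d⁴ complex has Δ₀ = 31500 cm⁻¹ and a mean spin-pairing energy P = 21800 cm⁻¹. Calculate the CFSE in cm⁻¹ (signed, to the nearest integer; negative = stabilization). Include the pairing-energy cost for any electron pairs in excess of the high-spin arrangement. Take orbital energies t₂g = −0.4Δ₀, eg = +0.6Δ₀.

-28600

Here Δ₀ > P (31500 > 21800), so the low-spin state is favoured.
That gives t₂g⁴ eg⁰.
Orbital CFSE = -1.6Δ₀ = -1.6 × 31500 = -50400 cm⁻¹.
Excess pairs vs high-spin: 1 − 0 = 1; pairing cost = +21800 cm⁻¹.
Net CFSE = -50400 + 21800 = -28600 cm⁻¹.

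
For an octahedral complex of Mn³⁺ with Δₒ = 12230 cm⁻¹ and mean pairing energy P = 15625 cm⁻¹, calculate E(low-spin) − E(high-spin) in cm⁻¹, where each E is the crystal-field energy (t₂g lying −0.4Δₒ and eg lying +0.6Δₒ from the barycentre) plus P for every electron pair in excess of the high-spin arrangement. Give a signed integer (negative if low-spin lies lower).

Mn sits in group 7; removing 3 electrons leaves Mn³⁺ with 7 − 3 = 4 d electrons.
High-spin d⁴ fills as t₂g³ eg¹ with CFSE 3(−0.4) + 1(+0.6) = -0.6Δₒ = -7338 cm⁻¹.
Low-spin: t₂g⁴ eg⁰, orbital CFSE = -1.6Δₒ = -19568 cm⁻¹; plus 1 excess pair × P = +15625 cm⁻¹; total -3943 cm⁻¹.
The difference is -3943 − (-7338) = 3395 cm⁻¹, so high-spin lies lower.

3395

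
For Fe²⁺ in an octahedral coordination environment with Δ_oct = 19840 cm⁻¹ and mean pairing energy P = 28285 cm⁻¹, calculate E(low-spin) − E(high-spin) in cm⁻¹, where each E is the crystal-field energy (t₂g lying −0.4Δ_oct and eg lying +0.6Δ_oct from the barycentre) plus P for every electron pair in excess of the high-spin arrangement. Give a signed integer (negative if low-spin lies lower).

16890

Fe²⁺: group 8, so d-count = 8 − 2 = 6.
High-spin d⁶ fills as t₂g⁴ eg² with CFSE 4(−0.4) + 2(+0.6) = -0.4Δ_oct = -7936 cm⁻¹.
For low-spin the configuration is t₂g⁶ eg⁰: orbital energy -2.4 × 19840 = -47616 cm⁻¹, and 2 additional pairs relative to high-spin add 56570 cm⁻¹, giving 8954 cm⁻¹.
Thus E(LS) − E(HS) = 16890 cm⁻¹.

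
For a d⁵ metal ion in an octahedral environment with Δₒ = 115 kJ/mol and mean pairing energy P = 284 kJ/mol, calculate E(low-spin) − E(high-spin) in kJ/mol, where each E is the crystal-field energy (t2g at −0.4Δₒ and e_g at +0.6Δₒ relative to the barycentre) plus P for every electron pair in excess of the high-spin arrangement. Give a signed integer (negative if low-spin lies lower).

338

High-spin d⁵ fills as t2g^3 e_g^2 with CFSE 3(−0.4) + 2(+0.6) = 0.0Δₒ = 0 kJ/mol.
Low-spin t2g^5 e_g^0 gives -2.0Δₒ = -230 kJ/mol, but forming 2 extra pairs costs 2P = 568 kJ/mol, so E(LS) = -230 + 568 = 338 kJ/mol.
Thus E(LS) − E(HS) = 338 kJ/mol.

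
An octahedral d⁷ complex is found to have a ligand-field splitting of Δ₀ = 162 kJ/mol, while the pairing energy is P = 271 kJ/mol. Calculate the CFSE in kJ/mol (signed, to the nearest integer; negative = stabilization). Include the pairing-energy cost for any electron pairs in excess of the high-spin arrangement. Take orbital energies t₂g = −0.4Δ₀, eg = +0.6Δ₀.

-130

Here Δ₀ < P (162 < 271), so the high-spin state is favoured.
Configuration: t₂g⁵ eg².
Orbital CFSE = -0.8Δ₀ = -0.8 × 162 = -130 kJ/mol.
High-spin has no excess pairs, so no pairing correction applies.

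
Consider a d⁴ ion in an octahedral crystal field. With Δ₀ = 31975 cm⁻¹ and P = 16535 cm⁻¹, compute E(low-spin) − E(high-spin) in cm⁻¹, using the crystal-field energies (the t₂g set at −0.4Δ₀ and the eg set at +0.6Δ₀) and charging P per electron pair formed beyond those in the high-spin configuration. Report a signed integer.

-15440

High-spin d⁴ fills as t₂g³ eg¹ with CFSE 3(−0.4) + 1(+0.6) = -0.6Δ₀ = -19185 cm⁻¹.
Low-spin: t₂g⁴ eg⁰, orbital CFSE = -1.6Δ₀ = -51160 cm⁻¹; plus 1 excess pair × P = +16535 cm⁻¹; total -34625 cm⁻¹.
Thus E(LS) − E(HS) = -15440 cm⁻¹.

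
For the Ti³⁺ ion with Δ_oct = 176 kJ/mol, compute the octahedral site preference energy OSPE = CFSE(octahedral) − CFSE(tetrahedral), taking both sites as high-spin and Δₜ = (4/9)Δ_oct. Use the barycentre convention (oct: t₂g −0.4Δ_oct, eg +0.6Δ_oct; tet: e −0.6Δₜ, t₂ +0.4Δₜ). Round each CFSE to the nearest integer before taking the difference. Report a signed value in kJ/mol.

Ti sits in group 4; removing 3 electrons leaves Ti³⁺ with 4 − 3 = 1 d electrons.
In an octahedral site d¹ (HS) is t₂g¹ eg⁰, giving CFSE(oct) = -0.4Δ_oct = -70 kJ/mol.
Tetrahedral: e¹ t₂⁰, CFSE = 1(−0.6) + 0(+0.4) = -0.6Δₜ = -0.6 × (4/9) × 176 = -47 kJ/mol.
OSPE = -70 − (-47) = -23 kJ/mol.

-23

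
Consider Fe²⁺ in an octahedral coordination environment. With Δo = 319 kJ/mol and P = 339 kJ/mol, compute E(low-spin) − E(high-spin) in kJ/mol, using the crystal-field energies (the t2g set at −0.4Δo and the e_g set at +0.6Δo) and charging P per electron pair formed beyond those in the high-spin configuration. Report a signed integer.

40

Fe is in group 8, so Fe²⁺ is d⁶ (8 − 2 = 6).
In the high-spin limit (t2g^4 e_g^2) the orbital term is -0.4Δo = -128 kJ/mol, with no excess pairing.
For low-spin the configuration is t2g^6 e_g^0: orbital energy -2.4 × 319 = -766 kJ/mol, and 2 additional pairs relative to high-spin add 678 kJ/mol, giving -88 kJ/mol.
The difference is -88 − (-128) = 40 kJ/mol, so high-spin lies lower.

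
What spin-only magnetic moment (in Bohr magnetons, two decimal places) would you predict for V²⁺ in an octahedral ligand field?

V sits in group 5; removing 2 electrons leaves V²⁺ with 5 − 2 = 3 d electrons.
Configuration: t₂g³ eg⁰ → 3 unpaired electrons.
μ(spin-only) = √[3(3+2)] = √15 ≈ 3.87 Bohr magnetons.

3.87 Bohr magnetons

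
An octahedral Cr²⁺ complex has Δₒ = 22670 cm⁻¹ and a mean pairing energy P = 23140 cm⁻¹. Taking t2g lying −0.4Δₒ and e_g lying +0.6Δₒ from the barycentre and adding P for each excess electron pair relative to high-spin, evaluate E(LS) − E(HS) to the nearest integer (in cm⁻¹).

470

Cr²⁺: group 6, so d-count = 6 − 2 = 4.
High-spin d⁴ fills as t2g^3 e_g^1 with CFSE 3(−0.4) + 1(+0.6) = -0.6Δₒ = -13602 cm⁻¹.
Low-spin t2g^4 e_g^0 gives -1.6Δₒ = -36272 cm⁻¹, but forming 1 extra pair costs 1P = 23140 cm⁻¹, so E(LS) = -36272 + 23140 = -13132 cm⁻¹.
Thus E(LS) − E(HS) = 470 cm⁻¹.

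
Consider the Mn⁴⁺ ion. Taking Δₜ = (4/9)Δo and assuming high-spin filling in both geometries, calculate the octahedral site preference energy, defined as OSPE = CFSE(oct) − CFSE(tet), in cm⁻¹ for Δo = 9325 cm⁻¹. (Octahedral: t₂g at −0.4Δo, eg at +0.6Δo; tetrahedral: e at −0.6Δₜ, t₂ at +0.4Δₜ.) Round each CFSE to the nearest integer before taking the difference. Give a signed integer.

-7874

Group 7 minus oxidation state +4 gives a d³ configuration for Mn⁴⁺.
Octahedral high-spin t₂g³ eg⁰: CFSE = -1.2 × 9325 = -11190 cm⁻¹.
Tetrahedral: e² t₂¹, CFSE = 2(−0.6) + 1(+0.4) = -0.8Δₜ = -0.8 × (4/9) × 9325 = -3316 cm⁻¹.
OSPE = -11190 − (-3316) = -7874 cm⁻¹.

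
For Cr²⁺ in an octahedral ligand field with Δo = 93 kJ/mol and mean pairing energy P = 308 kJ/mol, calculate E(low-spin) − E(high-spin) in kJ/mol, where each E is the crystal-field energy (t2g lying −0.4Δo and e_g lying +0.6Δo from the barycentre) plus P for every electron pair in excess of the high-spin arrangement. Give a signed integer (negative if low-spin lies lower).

Cr²⁺: group 6, so d-count = 6 − 2 = 4.
High-spin: t2g^3 e_g^1, CFSE = -0.6Δo = -56 kJ/mol.
For low-spin the configuration is t2g^4 e_g^0: orbital energy -1.6 × 93 = -149 kJ/mol, and 1 additional pair relative to high-spin adds 308 kJ/mol, giving 159 kJ/mol.
E(LS) − E(HS) = 159 − (-56) = 215 kJ/mol.

215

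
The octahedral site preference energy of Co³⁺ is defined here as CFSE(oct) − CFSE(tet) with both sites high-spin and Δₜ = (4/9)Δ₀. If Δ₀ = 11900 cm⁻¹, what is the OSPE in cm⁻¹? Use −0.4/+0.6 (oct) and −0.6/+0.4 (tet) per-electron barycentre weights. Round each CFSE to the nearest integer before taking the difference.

-1587

Co³⁺: group 9, so d-count = 9 − 3 = 6.
Octahedral high-spin t2g^4 e_g^2: CFSE = -0.4 × 11900 = -4760 cm⁻¹.
In a tetrahedral site the filling is e^3 t2^3: CFSE(tet) = -0.6Δₜ = -0.6 × (4/9)(11900) = -3173 cm⁻¹.
Subtracting, OSPE = -4760 − (-3173) = -1587 cm⁻¹.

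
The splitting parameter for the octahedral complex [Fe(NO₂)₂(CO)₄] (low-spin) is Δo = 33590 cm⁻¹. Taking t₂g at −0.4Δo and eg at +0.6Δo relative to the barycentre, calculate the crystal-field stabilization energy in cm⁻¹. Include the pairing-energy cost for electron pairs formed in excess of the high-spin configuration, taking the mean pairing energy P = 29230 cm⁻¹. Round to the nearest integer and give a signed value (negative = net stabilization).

Ligand charges: 2×(-1) from NO₂⁻ and 4×(+0) from CO sum to -2; with overall charge +0, Fe is +2.
Fe²⁺: group 8, so d-count = 8 − 2 = 6.
Configuration: t₂g⁶ eg⁰.
Orbital CFSE = 6(-0.4) + 0(0.6) = -2.4Δo = -2.4 × 33590 = -80616 cm⁻¹.
Relative to high-spin t₂g⁴ eg² (1 paired), the low-spin configuration has 2 additional pairs, contributing +2 × 29230 = +58460 cm⁻¹.
Overall CFSE = -80616 + 58460 = -22156 cm⁻¹.

-22156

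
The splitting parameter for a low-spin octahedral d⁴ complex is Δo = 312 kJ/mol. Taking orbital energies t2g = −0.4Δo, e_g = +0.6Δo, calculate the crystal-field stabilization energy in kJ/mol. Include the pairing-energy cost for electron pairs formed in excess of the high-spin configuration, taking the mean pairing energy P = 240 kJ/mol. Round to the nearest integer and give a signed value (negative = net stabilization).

The d⁴ electrons fill as t2g^4 e_g^0.
The orbital stabilization is -1.6Δo = -1.6 × 312 = -499 kJ/mol.
Relative to high-spin t2g^3 e_g^1 (0 paired), the low-spin configuration has 1 additional pair, contributing +1 × 240 = +240 kJ/mol.
Overall CFSE = -499 + 240 = -259 kJ/mol.

-259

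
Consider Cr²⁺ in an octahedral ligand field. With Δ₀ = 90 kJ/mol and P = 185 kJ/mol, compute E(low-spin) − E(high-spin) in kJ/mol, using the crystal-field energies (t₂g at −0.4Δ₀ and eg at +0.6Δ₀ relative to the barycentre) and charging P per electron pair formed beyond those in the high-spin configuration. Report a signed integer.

95

Cr sits in group 6; removing 2 electrons leaves Cr²⁺ with 6 − 2 = 4 d electrons.
In the high-spin limit (t₂g³ eg¹) the orbital term is -0.6Δ₀ = -54 kJ/mol, with no excess pairing.
Low-spin t₂g⁴ eg⁰ gives -1.6Δ₀ = -144 kJ/mol, but forming 1 extra pair costs 1P = 185 kJ/mol, so E(LS) = -144 + 185 = 41 kJ/mol.
E(LS) − E(HS) = 41 − (-54) = 95 kJ/mol.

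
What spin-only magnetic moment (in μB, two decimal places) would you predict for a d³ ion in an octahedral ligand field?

Configuration: t₂g³ eg⁰ → 3 unpaired electrons.
μ(spin-only) = √[3(3+2)] = √15 ≈ 3.87 μB.

3.87 μB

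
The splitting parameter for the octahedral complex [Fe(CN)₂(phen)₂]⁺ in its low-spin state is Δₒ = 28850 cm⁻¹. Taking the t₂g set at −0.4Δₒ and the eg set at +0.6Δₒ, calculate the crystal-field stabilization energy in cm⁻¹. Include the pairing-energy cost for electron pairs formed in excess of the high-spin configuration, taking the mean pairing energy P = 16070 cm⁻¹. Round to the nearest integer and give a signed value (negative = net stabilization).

Ligand charges: 2×(-1) from CN⁻ and 2×(+0) from phen sum to -2; with overall charge +1, Fe is +3.
Fe³⁺: group 8, so d-count = 8 − 3 = 5.
Configuration: t₂g⁵ eg⁰.
Orbital CFSE = 5(-0.4) + 0(0.6) = -2.0Δₒ = -2.0 × 28850 = -57700 cm⁻¹.
High-spin d⁵ would be t₂g³ eg² with 0 pairs; low-spin has 2, so 2 excess pairs cost +2P = +32140 cm⁻¹.
Net CFSE = -57700 + 32140 = -25560 cm⁻¹.

-25560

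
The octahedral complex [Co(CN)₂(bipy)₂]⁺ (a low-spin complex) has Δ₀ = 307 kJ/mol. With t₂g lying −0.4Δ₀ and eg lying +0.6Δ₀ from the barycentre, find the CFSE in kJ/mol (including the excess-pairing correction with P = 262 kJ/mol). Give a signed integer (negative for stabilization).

-213

Ligand charges: 2×(-1) from CN⁻ and 2×(+0) from bipy sum to -2; with overall charge +1, Co is +3.
Co sits in group 9; removing 3 electrons leaves Co³⁺ with 9 − 3 = 6 d electrons.
Electron filling gives t₂g⁶ eg⁰.
The orbital stabilization is -2.4Δ₀ = -2.4 × 307 = -737 kJ/mol.
Pairing penalty: 3 pairs vs 1 in the high-spin reference → 2 extra × P = 524 kJ/mol.
Net CFSE = -737 + 524 = -213 kJ/mol.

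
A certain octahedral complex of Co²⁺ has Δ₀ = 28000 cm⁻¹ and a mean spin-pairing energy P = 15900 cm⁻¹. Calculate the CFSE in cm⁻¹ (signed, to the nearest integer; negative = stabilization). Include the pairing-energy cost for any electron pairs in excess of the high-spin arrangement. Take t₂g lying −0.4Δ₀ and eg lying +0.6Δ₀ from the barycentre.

Co is in group 9, so Co²⁺ is d⁷ (9 − 2 = 7).
With Δ₀ > P the complex is low-spin.
Filling d⁷ accordingly: t₂g⁶ eg¹.
Orbital CFSE = -1.8Δ₀ = -1.8 × 28000 = -50400 cm⁻¹.
Excess pairs vs high-spin: 3 − 2 = 1; pairing cost = +15900 cm⁻¹.
Net CFSE = -50400 + 15900 = -34500 cm⁻¹.

-34500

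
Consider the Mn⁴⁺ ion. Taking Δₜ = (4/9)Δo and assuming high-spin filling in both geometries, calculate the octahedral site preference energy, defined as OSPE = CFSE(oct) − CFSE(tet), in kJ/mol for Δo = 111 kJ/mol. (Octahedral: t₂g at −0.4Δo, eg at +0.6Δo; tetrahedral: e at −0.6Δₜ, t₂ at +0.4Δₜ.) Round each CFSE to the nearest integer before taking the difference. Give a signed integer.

-94

Mn is in group 7, so Mn⁴⁺ is d³ (7 − 4 = 3).
In an octahedral site d³ (HS) is t2g^3 e_g^0, giving CFSE(oct) = -1.2Δo = -133 kJ/mol.
Tetrahedral: e^2 t2^1, CFSE = 2(−0.6) + 1(+0.4) = -0.8Δₜ = -0.8 × (4/9) × 111 = -39 kJ/mol.
Subtracting, OSPE = -133 − (-39) = -94 kJ/mol.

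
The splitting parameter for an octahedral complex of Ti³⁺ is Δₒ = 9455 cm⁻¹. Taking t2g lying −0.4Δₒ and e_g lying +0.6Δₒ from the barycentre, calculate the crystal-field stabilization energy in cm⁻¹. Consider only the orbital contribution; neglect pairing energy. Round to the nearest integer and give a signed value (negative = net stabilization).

-3782

Ti sits in group 4; removing 3 electrons leaves Ti³⁺ with 4 − 3 = 1 d electrons.
For octahedral d¹ the high- and low-spin configurations coincide.
Electron filling gives t2g^1 e_g^0.
CFSE(orbital) = 1×(-0.4Δₒ) + 0×(0.6Δₒ) = -0.4Δₒ; with Δₒ = 9455 cm⁻¹ that is -3782 cm⁻¹.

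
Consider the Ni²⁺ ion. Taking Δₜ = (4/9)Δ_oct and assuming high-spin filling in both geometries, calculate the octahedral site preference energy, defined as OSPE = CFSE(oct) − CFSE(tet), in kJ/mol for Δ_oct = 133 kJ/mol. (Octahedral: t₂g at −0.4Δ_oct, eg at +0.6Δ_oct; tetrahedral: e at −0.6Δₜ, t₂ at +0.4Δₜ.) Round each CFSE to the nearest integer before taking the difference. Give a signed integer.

-113

Group 10 minus oxidation state +2 gives a d⁸ configuration for Ni²⁺.
Octahedral high-spin t2g^6 e_g^2: CFSE = -1.2 × 133 = -160 kJ/mol.
Tetrahedral e^4 t2^4 gives -0.8Δₜ = -0.8 × (4/9) × 133 = -47 kJ/mol.
Subtracting, OSPE = -160 − (-47) = -113 kJ/mol.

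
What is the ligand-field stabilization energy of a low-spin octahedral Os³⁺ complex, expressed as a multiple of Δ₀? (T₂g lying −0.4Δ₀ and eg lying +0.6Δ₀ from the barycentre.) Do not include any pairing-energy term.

-2.0 Δ₀

Os sits in group 8; removing 3 electrons leaves Os³⁺ with 8 − 3 = 5 d electrons.
Configuration: t₂g⁵ eg⁰.
CFSE = 5(-0.4Δ₀) + 0(0.6Δ₀) = -2.0Δ₀ + 0.0Δ₀ = -2.0Δ₀.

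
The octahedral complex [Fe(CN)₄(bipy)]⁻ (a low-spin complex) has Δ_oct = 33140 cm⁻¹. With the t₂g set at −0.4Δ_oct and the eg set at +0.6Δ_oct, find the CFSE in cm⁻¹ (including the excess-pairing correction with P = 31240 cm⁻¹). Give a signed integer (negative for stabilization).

Ligand charges: 4×(-1) from CN⁻ and 1×(+0) from bipy sum to -4; with overall charge -1, Fe is +3.
Fe is in group 8, so Fe³⁺ is d⁵ (8 − 3 = 5).
Configuration: t₂g⁵ eg⁰.
CFSE(orbital) = 5×(-0.4Δ_oct) + 0×(0.6Δ_oct) = -2.0Δ_oct; with Δ_oct = 33140 cm⁻¹ that is -66280 cm⁻¹.
Pairing penalty: 2 pairs vs 0 in the high-spin reference → 2 extra × P = 62480 cm⁻¹.
Net CFSE = -66280 + 62480 = -3800 cm⁻¹.

-3800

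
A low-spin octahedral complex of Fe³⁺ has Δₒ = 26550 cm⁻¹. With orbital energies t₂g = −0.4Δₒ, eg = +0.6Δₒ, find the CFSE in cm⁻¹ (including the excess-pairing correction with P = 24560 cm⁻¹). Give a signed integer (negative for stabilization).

-3980

Fe sits in group 8; removing 3 electrons leaves Fe³⁺ with 8 − 3 = 5 d electrons.
Electron filling gives t₂g⁵ eg⁰.
CFSE(orbital) = 5×(-0.4Δₒ) + 0×(0.6Δₒ) = -2.0Δₒ; with Δₒ = 26550 cm⁻¹ that is -53100 cm⁻¹.
Relative to high-spin t₂g³ eg² (0 paired), the low-spin configuration has 2 additional pairs, contributing +2 × 24560 = +49120 cm⁻¹.
Overall CFSE = -53100 + 49120 = -3980 cm⁻¹.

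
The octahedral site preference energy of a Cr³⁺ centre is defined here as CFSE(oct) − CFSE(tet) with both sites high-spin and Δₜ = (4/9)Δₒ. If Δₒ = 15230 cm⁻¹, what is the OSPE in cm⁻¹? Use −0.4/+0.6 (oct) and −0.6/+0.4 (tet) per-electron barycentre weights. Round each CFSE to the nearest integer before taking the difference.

-12861

Group 6 minus oxidation state +3 gives a d³ configuration for Cr³⁺.
Octahedral high-spin t2g^3 e_g^0: CFSE = -1.2 × 15230 = -18276 cm⁻¹.
Tetrahedral e^2 t2^1 gives -0.8Δₜ = -0.8 × (4/9) × 15230 = -5415 cm⁻¹.
OSPE = CFSE(oct) − CFSE(tet) = -18276 − (-5415) = -12861 cm⁻¹.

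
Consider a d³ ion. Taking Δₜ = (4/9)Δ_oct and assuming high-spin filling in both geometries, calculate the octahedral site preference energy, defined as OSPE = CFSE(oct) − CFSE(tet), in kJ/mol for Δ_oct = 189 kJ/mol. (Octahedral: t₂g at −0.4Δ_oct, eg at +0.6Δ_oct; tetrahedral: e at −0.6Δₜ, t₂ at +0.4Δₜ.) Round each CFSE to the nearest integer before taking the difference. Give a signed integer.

Octahedral (high-spin): t2g^3 e_g^0, CFSE = 3(−0.4) + 0(+0.6) = -1.2Δ_oct = -1.2 × 189 = -227 kJ/mol.
Tetrahedral e^2 t2^1 gives -0.8Δₜ = -0.8 × (4/9) × 189 = -67 kJ/mol.
OSPE = -227 − (-67) = -160 kJ/mol.

-160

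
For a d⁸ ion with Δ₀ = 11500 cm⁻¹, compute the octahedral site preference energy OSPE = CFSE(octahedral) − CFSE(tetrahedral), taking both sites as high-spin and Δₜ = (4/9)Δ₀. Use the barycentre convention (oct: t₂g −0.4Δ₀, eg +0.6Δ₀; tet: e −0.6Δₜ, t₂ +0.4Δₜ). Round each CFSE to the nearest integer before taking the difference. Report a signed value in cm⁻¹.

In an octahedral site d⁸ (HS) is t₂g⁶ eg², giving CFSE(oct) = -1.2Δ₀ = -13800 cm⁻¹.
In a tetrahedral site the filling is e⁴ t₂⁴: CFSE(tet) = -0.8Δₜ = -0.8 × (4/9)(11500) = -4089 cm⁻¹.
Subtracting, OSPE = -13800 − (-4089) = -9711 cm⁻¹.

-9711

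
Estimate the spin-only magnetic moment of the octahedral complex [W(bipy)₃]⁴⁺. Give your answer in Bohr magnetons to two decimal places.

2.83 Bohr magnetons

bipy is neutral, so the +4 overall charge sits on W: oxidation state +4.
W is in group 6, so W⁴⁺ is d² (6 − 4 = 2).
Configuration: t₂g² eg⁰ → 2 unpaired electrons.
μ(spin-only) = √[2(2+2)] = √8 ≈ 2.83 Bohr magnetons.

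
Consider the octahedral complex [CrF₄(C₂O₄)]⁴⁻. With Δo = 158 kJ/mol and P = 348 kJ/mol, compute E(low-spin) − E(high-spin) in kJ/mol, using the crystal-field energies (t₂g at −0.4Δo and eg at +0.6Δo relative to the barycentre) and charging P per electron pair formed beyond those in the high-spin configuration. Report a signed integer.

Ligand charges: 4×(-1) from F⁻ and 1×(-2) from C₂O₄²⁻ sum to -6; with overall charge -4, Cr is +2.
Cr sits in group 6; removing 2 electrons leaves Cr²⁺ with 6 − 2 = 4 d electrons.
High-spin: t₂g³ eg¹, CFSE = -0.6Δo = -95 kJ/mol.
Low-spin t₂g⁴ eg⁰ gives -1.6Δo = -253 kJ/mol, but forming 1 extra pair costs 1P = 348 kJ/mol, so E(LS) = -253 + 348 = 95 kJ/mol.
Thus E(LS) − E(HS) = 190 kJ/mol.

190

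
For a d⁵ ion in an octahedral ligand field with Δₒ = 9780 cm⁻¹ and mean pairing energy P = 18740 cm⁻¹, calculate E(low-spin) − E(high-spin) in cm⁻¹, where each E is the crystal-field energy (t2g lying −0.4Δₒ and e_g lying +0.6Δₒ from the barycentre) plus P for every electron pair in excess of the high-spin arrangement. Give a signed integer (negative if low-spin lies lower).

High-spin: t2g^3 e_g^2, CFSE = 0.0Δₒ = 0 cm⁻¹.
Low-spin t2g^5 e_g^0 gives -2.0Δₒ = -19560 cm⁻¹, but forming 2 extra pairs costs 2P = 37480 cm⁻¹, so E(LS) = -19560 + 37480 = 17920 cm⁻¹.
E(LS) − E(HS) = 17920 − (0) = 17920 cm⁻¹.

17920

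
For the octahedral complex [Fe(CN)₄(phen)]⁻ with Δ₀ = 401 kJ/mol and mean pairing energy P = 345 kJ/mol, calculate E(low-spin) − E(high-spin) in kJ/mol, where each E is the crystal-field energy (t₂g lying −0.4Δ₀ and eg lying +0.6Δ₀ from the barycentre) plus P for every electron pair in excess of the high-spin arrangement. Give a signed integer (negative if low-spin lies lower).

-112

Ligand charges: 4×(-1) from CN⁻ and 1×(+0) from phen sum to -4; with overall charge -1, Fe is +3.
Fe is in group 8, so Fe³⁺ is d⁵ (8 − 3 = 5).
High-spin d⁵ fills as t₂g³ eg² with CFSE 3(−0.4) + 2(+0.6) = 0.0Δ₀ = 0 kJ/mol.
Low-spin: t₂g⁵ eg⁰, orbital CFSE = -2.0Δ₀ = -802 kJ/mol; plus 2 excess pairs × P = +690 kJ/mol; total -112 kJ/mol.
The difference is -112 − (0) = -112 kJ/mol, so low-spin lies lower.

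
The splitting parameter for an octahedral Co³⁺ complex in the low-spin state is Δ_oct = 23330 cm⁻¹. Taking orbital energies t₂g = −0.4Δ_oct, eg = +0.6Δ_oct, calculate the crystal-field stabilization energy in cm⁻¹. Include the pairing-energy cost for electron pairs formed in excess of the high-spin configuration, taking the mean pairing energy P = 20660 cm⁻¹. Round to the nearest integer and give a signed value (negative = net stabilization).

Co sits in group 9; removing 3 electrons leaves Co³⁺ with 9 − 3 = 6 d electrons.
Configuration: t₂g⁶ eg⁰.
Orbital CFSE = 6(-0.4) + 0(0.6) = -2.4Δ_oct = -2.4 × 23330 = -55992 cm⁻¹.
Relative to high-spin t₂g⁴ eg² (1 paired), the low-spin configuration has 2 additional pairs, contributing +2 × 20660 = +41320 cm⁻¹.
Net CFSE = -55992 + 41320 = -14672 cm⁻¹.

-14672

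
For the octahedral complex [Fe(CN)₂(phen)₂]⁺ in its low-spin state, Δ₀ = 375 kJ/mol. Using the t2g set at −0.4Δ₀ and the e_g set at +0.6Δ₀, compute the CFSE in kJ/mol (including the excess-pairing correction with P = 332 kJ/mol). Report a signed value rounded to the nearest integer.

Ligand charges: 2×(-1) from CN⁻ and 2×(+0) from phen sum to -2; with overall charge +1, Fe is +3.
Fe sits in group 8; removing 3 electrons leaves Fe³⁺ with 8 − 3 = 5 d electrons.
The d⁵ electrons fill as t2g^5 e_g^0.
Orbital CFSE = 5(-0.4) + 0(0.6) = -2.0Δ₀ = -2.0 × 375 = -750 kJ/mol.
Relative to high-spin t2g^3 e_g^2 (0 paired), the low-spin configuration has 2 additional pairs, contributing +2 × 332 = +664 kJ/mol.
Overall CFSE = -750 + 664 = -86 kJ/mol.

-86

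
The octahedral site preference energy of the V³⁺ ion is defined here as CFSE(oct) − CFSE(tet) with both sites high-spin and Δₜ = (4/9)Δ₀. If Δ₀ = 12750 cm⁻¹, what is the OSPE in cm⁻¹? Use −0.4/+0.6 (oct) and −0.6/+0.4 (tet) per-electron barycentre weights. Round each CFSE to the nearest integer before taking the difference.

V is in group 5, so V³⁺ is d² (5 − 3 = 2).
Octahedral (high-spin): t2g^2 e_g^0, CFSE = 2(−0.4) + 0(+0.6) = -0.8Δ₀ = -0.8 × 12750 = -10200 cm⁻¹.
In a tetrahedral site the filling is e^2 t2^0: CFSE(tet) = -1.2Δₜ = -1.2 × (4/9)(12750) = -6800 cm⁻¹.
OSPE = CFSE(oct) − CFSE(tet) = -10200 − (-6800) = -3400 cm⁻¹.

-3400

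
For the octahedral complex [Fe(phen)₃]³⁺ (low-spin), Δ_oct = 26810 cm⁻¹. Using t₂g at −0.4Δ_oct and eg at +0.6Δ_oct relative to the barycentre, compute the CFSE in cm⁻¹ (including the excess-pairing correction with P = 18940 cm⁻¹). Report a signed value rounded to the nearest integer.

phen is neutral, so the +3 overall charge sits on Fe: oxidation state +3.
Fe³⁺: group 8, so d-count = 8 − 3 = 5.
The d⁵ electrons fill as t₂g⁵ eg⁰.
CFSE(orbital) = 5×(-0.4Δ_oct) + 0×(0.6Δ_oct) = -2.0Δ_oct; with Δ_oct = 26810 cm⁻¹ that is -53620 cm⁻¹.
Pairing penalty: 2 pairs vs 0 in the high-spin reference → 2 extra × P = 37880 cm⁻¹.
Combining: -53620 + 37880 = -15740 cm⁻¹.

-15740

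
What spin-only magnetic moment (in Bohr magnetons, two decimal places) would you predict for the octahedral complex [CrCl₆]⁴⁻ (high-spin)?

4.90 Bohr magnetons

Each Cl⁻ contributes -1; 6 × (-1) = -6. With overall charge -4, Cr is in the +2 oxidation state.
Cr sits in group 6; removing 2 electrons leaves Cr²⁺ with 6 − 2 = 4 d electrons.
Configuration: t2g^3 e_g^1 → 4 unpaired electrons.
μ(spin-only) = √[4(4+2)] = √24 ≈ 4.90 Bohr magnetons.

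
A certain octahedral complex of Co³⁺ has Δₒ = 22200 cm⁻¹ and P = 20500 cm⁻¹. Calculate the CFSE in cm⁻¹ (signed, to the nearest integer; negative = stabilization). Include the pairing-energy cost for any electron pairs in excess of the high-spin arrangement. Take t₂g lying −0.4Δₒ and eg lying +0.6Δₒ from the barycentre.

Group 9 minus oxidation state +3 gives a d⁶ configuration for Co³⁺.
With Δₒ > P the complex is low-spin.
Filling d⁶ accordingly: t₂g⁶ eg⁰.
Orbital CFSE = -2.4Δₒ = -2.4 × 22200 = -53280 cm⁻¹.
Excess pairs vs high-spin: 3 − 1 = 2; pairing cost = +41000 cm⁻¹.
Net CFSE = -53280 + 41000 = -12280 cm⁻¹.

-12280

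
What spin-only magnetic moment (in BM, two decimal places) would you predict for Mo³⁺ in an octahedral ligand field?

3.87 BM

Group 6 minus oxidation state +3 gives a d³ configuration for Mo³⁺.
Configuration: t2g^3 e_g^0 → 3 unpaired electrons.
μ(spin-only) = √[3(3+2)] = √15 ≈ 3.87 BM.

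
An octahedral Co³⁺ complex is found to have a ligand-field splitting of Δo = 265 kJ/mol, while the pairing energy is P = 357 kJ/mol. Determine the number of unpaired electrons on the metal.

4

Co is in group 9, so Co³⁺ is d⁶ (9 − 3 = 6).
Since Δo = 265 kJ/mol < P = 357 kJ/mol, the complex adopts the high-spin configuration.
Filling d⁶ accordingly: t₂g⁴ eg².
Unpaired electrons: 4.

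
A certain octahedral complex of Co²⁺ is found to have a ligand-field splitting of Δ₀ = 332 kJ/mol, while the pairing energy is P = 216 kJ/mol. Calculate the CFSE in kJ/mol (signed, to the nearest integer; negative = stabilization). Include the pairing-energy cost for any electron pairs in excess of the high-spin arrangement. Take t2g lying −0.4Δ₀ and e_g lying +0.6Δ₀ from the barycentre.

Co²⁺: group 9, so d-count = 9 − 2 = 7.
Since Δ₀ = 332 kJ/mol > P = 216 kJ/mol, the complex adopts the low-spin configuration.
Filling d⁷ accordingly: t2g^6 e_g^1.
Orbital CFSE = -1.8Δ₀ = -1.8 × 332 = -598 kJ/mol.
Excess pairs vs high-spin: 3 − 2 = 1; pairing cost = +216 kJ/mol.
Net CFSE = -598 + 216 = -382 kJ/mol.

-382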